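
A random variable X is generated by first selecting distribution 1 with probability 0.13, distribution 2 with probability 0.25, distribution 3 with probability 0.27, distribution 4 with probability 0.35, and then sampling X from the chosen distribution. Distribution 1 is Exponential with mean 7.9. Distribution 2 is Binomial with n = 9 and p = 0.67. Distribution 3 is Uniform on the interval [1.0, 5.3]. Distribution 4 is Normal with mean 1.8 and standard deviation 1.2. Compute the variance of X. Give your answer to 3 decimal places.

Per component, 1: μ=7.9, E[X²]=124.82; 2: μ=6.03, E[X²]=38.3508; 3: μ=3.15, E[X²]=11.4633; 4: μ=1.8, E[X²]=4.68.
E[X] = 0.13·7.9 + 0.25·6.03 + 0.27·3.15 + 0.35·1.8 = 4.015.
E[X²] = 0.13·124.82 + 0.25·38.3508 + 0.27·11.4633 + 0.35·4.68 = 30.5474.
Var(X) = E[X²] − (E[X])² = 30.5474 − 16.1202 = 14.4272.

14.427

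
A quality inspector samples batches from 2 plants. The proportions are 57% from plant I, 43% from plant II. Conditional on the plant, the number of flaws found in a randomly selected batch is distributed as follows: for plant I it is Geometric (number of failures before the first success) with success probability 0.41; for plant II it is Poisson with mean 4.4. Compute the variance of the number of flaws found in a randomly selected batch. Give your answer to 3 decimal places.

6.041

Per component, I: μ=1.43902, E[X²]=5.58061; II: μ=4.4, E[X²]=23.76.
E[X] = 0.57·1.43902 + 0.43·4.4 = 2.71224.
E[X²] = 0.57·5.58061 + 0.43·23.76 = 13.3977.
Var(X) = E[X²] − (E[X])² = 13.3977 − 7.35627 = 6.04148.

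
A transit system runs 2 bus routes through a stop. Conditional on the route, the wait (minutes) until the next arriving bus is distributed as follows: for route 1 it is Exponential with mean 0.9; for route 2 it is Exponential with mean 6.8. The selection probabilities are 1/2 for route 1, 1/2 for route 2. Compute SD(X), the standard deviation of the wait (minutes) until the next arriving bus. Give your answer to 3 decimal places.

Per component, 1: μ=0.9, E[X²]=1.62; 2: μ=6.8, E[X²]=92.48.
E[X] = 0.5·0.9 + 0.5·6.8 = 3.85.
E[X²] = 0.5·1.62 + 0.5·92.48 = 47.05.
Var(X) = E[X²] − (E[X])² = 47.05 − 14.8225 = 32.2275.
SD(X) = √32.2275 = 5.67693.

5.677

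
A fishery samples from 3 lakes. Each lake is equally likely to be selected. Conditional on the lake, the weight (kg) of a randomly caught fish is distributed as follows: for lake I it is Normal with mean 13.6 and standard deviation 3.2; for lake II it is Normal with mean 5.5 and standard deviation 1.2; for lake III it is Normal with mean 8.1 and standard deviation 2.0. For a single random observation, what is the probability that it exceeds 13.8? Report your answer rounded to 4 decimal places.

Conditional on each lake, P(X > 13.8): I: 0.475082; II: 2.31193e-12; III: 0.00218596.
By total probability, P(X > 13.8) = 0.333333·0.475082 + 0.333333·2.31193e-12 + 0.333333·0.00218596 = 0.159089.

0.1591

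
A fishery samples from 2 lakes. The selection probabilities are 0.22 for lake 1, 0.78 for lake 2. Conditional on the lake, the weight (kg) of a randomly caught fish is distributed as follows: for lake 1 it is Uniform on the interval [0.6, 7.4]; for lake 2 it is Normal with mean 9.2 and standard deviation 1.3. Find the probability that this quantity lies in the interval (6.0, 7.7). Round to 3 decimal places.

0.137

Conditional on each lake, P(6.0 < X < 7.7): 1: 0.205882; 2: 0.117364.
By total probability, P(6.0 < X < 7.7) = 0.22·0.205882 + 0.78·0.117364 = 0.136838.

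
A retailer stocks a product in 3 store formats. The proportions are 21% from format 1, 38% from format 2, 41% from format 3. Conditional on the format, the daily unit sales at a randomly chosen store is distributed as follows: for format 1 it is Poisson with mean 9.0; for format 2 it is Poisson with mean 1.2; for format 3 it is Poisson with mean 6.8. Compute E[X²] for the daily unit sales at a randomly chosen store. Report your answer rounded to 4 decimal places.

For each component E[X²] = Var + (mean)², giving 1: 90; 2: 2.64; 3: 53.04.
Overall E[X²] = 0.21·90 + 0.38·2.64 + 0.41·53.04 = 41.6496.

41.6496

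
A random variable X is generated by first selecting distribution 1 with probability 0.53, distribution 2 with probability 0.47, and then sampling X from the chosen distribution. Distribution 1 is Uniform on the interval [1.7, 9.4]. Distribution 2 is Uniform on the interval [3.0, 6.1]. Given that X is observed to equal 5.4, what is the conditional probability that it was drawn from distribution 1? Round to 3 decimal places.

Likelihoods f(5.4 | ·): 1: 0.12987; 2: 0.322581.
Posterior ∝ prior × likelihood. Numerator for 1: 0.53·0.12987 = 0.0688312.
Normalizing constant: 0.53·0.12987 + 0.47·0.322581 = 0.220444.
P(1 | observation) = 0.0688312 / 0.220444 = 0.312239.

0.312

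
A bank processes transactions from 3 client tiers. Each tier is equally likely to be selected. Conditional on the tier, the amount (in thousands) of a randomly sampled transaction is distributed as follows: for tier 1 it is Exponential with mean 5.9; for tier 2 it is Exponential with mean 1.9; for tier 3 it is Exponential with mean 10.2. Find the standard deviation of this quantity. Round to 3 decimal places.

Per component, 1: μ=5.9, E[X²]=69.62; 2: μ=1.9, E[X²]=7.22; 3: μ=10.2, E[X²]=208.08.
E[X] = 0.333333·5.9 + 0.333333·1.9 + 0.333333·10.2 = 6.
E[X²] = 0.333333·69.62 + 0.333333·7.22 + 0.333333·208.08 = 94.9733.
Var(X) = E[X²] − (E[X])² = 94.9733 − 36 = 58.9733.
SD(X) = √58.9733 = 7.67941.

7.679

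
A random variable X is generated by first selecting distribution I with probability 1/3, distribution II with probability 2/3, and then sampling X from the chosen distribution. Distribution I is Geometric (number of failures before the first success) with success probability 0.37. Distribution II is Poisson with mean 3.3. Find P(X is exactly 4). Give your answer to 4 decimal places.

Conditional on each component, P(X = 4): I: 0.058286; II: 0.182252.
By total probability, P(X = 4) = 0.333333·0.058286 + 0.666667·0.182252 = 0.14093.

0.1409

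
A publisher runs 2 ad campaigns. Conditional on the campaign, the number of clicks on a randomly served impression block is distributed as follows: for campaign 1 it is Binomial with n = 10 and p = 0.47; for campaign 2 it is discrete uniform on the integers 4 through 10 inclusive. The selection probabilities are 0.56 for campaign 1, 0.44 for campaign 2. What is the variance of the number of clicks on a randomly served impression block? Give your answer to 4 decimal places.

4.4584

Per component, 1: μ=4.7, E[X²]=24.581; 2: μ=7, E[X²]=53.
E[X] = 0.56·4.7 + 0.44·7 = 5.712.
E[X²] = 0.56·24.581 + 0.44·53 = 37.0854.
Var(X) = E[X²] − (E[X])² = 37.0854 − 32.6269 = 4.45842.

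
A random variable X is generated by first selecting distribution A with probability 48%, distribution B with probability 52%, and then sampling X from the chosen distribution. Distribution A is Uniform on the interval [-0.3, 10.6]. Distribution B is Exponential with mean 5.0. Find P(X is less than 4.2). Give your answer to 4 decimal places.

Conditional on each component, P(X < 4.2): A: 0.412844; B: 0.568289.
By total probability, P(X < 4.2) = 0.48·0.412844 + 0.52·0.568289 = 0.493676.

0.4937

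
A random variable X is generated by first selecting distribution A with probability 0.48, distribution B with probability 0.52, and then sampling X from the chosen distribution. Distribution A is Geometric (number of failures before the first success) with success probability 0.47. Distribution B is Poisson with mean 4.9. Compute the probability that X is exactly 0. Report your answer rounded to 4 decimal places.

Conditional on each component, P(X = 0): A: 0.47; B: 0.00744658.
By total probability, P(X = 0) = 0.48·0.47 + 0.52·0.00744658 = 0.229472.

0.2295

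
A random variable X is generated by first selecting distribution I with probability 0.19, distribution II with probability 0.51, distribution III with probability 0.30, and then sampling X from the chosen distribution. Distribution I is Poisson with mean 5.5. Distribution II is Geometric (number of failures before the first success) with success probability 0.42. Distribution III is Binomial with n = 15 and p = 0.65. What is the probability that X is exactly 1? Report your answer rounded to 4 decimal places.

0.1285

Conditional on each component, P(X = 1): I: 0.0224772; II: 0.2436; III: 4.03606e-06.
By total probability, P(X = 1) = 0.19·0.0224772 + 0.51·0.2436 + 0.3·4.03606e-06 = 0.128508.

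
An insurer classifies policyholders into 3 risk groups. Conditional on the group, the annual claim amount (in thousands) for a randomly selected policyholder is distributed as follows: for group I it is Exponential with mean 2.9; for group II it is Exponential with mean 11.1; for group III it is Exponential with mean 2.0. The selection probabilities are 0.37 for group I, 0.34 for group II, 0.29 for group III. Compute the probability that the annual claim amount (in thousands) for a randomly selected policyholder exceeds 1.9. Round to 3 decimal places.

0.591

Conditional on each group, P(X > 1.9): I: 0.519353; II: 0.842677; III: 0.386741.
By total probability, P(X > 1.9) = 0.37·0.519353 + 0.34·0.842677 + 0.29·0.386741 = 0.590826.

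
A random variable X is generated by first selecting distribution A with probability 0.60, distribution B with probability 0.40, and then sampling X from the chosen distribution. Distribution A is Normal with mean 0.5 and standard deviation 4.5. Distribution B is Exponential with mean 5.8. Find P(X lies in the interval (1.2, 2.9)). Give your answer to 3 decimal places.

0.167

Conditional on each component, P(1.2 < X < 2.9): A: 0.14129; B: 0.206573.
By total probability, P(1.2 < X < 2.9) = 0.6·0.14129 + 0.4·0.206573 = 0.167403.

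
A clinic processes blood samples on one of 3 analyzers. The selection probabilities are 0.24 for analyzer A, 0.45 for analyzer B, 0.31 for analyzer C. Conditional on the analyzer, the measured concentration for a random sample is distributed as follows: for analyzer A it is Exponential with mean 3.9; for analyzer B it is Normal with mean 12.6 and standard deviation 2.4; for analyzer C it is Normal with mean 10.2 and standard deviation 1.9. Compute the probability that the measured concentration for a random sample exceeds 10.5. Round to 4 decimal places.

Conditional on each analyzer, P(X > 10.5): A: 0.0677245; B: 0.809213; C: 0.43727.
By total probability, P(X > 10.5) = 0.24·0.0677245 + 0.45·0.809213 + 0.31·0.43727 = 0.515953.

0.5160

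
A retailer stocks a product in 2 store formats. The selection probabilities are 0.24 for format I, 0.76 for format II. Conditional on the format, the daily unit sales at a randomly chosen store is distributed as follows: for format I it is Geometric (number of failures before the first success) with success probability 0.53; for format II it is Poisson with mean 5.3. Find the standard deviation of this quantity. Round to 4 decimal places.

2.8253

Per component, I: μ=0.886792, E[X²]=2.45959; II: μ=5.3, E[X²]=33.39.
E[X] = 0.24·0.886792 + 0.76·5.3 = 4.24083.
E[X²] = 0.24·2.45959 + 0.76·33.39 = 25.9667.
Var(X) = E[X²] − (E[X])² = 25.9667 − 17.9846 = 7.98206.
SD(X) = √7.98206 = 2.82525.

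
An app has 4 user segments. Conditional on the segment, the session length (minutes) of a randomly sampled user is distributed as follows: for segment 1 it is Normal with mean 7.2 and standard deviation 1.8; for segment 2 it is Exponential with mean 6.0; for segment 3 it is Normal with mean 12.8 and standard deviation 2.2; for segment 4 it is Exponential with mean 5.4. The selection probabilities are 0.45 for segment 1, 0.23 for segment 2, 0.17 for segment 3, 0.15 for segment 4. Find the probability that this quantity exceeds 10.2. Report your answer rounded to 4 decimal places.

Conditional on each segment, P(X > 10.2): 1: 0.0477904; 2: 0.182684; 3: 0.881361; 4: 0.15124.
By total probability, P(X > 10.2) = 0.45·0.0477904 + 0.23·0.182684 + 0.17·0.881361 + 0.15·0.15124 = 0.23604.

0.2360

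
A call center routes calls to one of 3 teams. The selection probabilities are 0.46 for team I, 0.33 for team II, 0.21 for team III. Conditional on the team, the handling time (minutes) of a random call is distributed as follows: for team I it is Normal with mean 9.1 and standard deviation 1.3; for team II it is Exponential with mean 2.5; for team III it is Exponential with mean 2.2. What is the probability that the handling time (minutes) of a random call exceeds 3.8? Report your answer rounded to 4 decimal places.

Conditional on each team, P(X > 3.8): I: 0.999977; II: 0.218712; III: 0.177769.
By total probability, P(X > 3.8) = 0.46·0.999977 + 0.33·0.218712 + 0.21·0.177769 = 0.569496.

0.5695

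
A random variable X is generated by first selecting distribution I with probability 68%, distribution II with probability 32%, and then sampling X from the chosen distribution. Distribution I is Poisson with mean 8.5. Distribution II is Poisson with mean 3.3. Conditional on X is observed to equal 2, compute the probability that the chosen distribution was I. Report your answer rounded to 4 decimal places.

Likelihoods P(X=2 | ·): I: 0.00735029; II: 0.200829.
Posterior ∝ prior × likelihood. Numerator for I: 0.68·0.00735029 = 0.0049982.
Normalizing constant: 0.68·0.00735029 + 0.32·0.200829 = 0.0692634.
P(I | observation) = 0.0049982 / 0.0692634 = 0.0721622.

0.0722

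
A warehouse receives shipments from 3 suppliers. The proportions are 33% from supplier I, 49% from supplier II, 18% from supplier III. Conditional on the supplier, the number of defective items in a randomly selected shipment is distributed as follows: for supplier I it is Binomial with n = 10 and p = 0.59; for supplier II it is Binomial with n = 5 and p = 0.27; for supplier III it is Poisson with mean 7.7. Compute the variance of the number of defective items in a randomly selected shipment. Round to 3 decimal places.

Per component, I: μ=5.9, E[X²]=37.229; II: μ=1.35, E[X²]=2.808; III: μ=7.7, E[X²]=66.99.
E[X] = 0.33·5.9 + 0.49·1.35 + 0.18·7.7 = 3.9945.
E[X²] = 0.33·37.229 + 0.49·2.808 + 0.18·66.99 = 25.7197.
Var(X) = E[X²] − (E[X])² = 25.7197 − 15.956 = 9.76366.

9.764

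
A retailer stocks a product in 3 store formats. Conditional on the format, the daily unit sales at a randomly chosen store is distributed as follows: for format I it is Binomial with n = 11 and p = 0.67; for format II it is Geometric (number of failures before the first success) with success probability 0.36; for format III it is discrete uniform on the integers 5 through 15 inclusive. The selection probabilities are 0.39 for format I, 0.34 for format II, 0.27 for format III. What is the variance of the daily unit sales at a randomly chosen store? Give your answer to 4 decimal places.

Per component, I: μ=7.37, E[X²]=56.749; II: μ=1.77778, E[X²]=8.09877; III: μ=10, E[X²]=110.
E[X] = 0.39·7.37 + 0.34·1.77778 + 0.27·10 = 6.17874.
E[X²] = 0.39·56.749 + 0.34·8.09877 + 0.27·110 = 54.5857.
Var(X) = E[X²] − (E[X])² = 54.5857 − 38.1769 = 16.4088.

16.4088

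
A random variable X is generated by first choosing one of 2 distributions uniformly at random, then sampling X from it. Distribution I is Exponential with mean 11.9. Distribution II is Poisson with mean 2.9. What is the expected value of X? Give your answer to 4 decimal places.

Component means — I: 11.9; II: 2.9.
E[X] = 0.5·11.9 + 0.5·2.9 = 7.4.

7.4000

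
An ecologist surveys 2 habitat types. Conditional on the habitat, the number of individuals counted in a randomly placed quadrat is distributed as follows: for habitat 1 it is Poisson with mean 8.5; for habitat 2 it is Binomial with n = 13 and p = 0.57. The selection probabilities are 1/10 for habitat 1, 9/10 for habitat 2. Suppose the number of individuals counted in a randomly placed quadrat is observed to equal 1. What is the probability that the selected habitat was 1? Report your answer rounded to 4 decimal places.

Likelihoods P(X=1 | ·): 1: 0.00172948; 2: 0.000296101.
Posterior ∝ prior × likelihood. Numerator for 1: 0.1·0.00172948 = 0.000172948.
Normalizing constant: 0.1·0.00172948 + 0.9·0.000296101 = 0.000439439.
P(1 | observation) = 0.000172948 / 0.000439439 = 0.393566.

0.3936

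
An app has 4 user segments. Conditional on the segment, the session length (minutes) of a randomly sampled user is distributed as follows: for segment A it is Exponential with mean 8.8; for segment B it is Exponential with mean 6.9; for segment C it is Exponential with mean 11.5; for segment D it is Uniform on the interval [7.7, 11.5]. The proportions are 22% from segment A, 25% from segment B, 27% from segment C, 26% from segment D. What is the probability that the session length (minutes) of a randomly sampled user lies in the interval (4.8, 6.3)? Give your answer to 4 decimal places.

Conditional on each segment, P(4.8 < X < 6.3): A: 0.0908307; B: 0.0974481; C: 0.0805577; D: 0.
By total probability, P(4.8 < X < 6.3) = 0.22·0.0908307 + 0.25·0.0974481 + 0.27·0.0805577 + 0.26·0 = 0.0660953.

0.0661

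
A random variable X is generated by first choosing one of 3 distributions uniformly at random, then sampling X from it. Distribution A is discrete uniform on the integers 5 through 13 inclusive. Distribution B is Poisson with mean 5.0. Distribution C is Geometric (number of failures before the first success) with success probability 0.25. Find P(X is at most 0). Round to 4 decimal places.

Conditional on each component, P(X ≤ 0): A: 0; B: 0.00673795; C: 0.25.
By total probability, P(X ≤ 0) = 0.333333·0 + 0.333333·0.00673795 + 0.333333·0.25 = 0.0855793.

0.0856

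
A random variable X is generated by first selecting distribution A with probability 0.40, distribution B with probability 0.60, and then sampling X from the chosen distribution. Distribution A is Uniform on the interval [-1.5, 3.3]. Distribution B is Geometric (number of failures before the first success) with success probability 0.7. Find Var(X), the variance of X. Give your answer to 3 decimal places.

Per component, A: μ=0.9, E[X²]=2.73; B: μ=0.428571, E[X²]=0.795918.
E[X] = 0.4·0.9 + 0.6·0.428571 = 0.617143.
E[X²] = 0.4·2.73 + 0.6·0.795918 = 1.56955.
Var(X) = E[X²] − (E[X])² = 1.56955 − 0.380865 = 1.18869.

1.189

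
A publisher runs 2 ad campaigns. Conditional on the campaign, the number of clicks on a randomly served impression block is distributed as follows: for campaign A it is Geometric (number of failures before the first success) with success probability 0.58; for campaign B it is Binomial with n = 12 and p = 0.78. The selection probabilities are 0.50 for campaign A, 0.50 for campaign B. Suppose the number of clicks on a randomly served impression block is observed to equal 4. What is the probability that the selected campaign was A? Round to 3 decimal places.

0.947

Likelihoods P(X=4 | ·): A: 0.0180478; B: 0.00100546.
Posterior ∝ prior × likelihood. Numerator for A: 0.5·0.0180478 = 0.00902392.
Normalizing constant: 0.5·0.0180478 + 0.5·0.00100546 = 0.00952665.
P(A | observation) = 0.00902392 / 0.00952665 = 0.947229.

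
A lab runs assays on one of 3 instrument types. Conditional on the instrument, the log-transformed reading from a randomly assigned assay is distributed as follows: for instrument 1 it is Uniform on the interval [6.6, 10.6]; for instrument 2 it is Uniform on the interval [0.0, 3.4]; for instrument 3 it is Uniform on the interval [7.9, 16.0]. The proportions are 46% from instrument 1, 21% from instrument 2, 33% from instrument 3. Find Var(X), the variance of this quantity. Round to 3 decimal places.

Per component, 1: μ=8.6, E[X²]=75.2933; 2: μ=1.7, E[X²]=3.85333; 3: μ=11.95, E[X²]=148.27.
E[X] = 0.46·8.6 + 0.21·1.7 + 0.33·11.95 = 8.2565.
E[X²] = 0.46·75.2933 + 0.21·3.85333 + 0.33·148.27 = 84.3732.
Var(X) = E[X²] − (E[X])² = 84.3732 − 68.1698 = 16.2034.

16.203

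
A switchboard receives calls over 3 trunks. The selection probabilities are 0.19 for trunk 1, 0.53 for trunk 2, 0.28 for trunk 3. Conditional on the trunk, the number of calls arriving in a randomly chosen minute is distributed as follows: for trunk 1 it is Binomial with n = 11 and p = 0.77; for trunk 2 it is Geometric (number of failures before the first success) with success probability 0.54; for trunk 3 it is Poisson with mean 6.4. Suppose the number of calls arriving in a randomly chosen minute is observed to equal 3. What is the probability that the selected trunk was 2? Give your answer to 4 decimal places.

Likelihoods P(X=3 | ·): 1: 0.000589901; 2: 0.0525614; 3: 0.0725945.
Posterior ∝ prior × likelihood. Numerator for 2: 0.53·0.0525614 = 0.0278576.
Normalizing constant: 0.19·0.000589901 + 0.53·0.0525614 + 0.28·0.0725945 = 0.0482961.
P(2 | observation) = 0.0278576 / 0.0482961 = 0.576808.

0.5768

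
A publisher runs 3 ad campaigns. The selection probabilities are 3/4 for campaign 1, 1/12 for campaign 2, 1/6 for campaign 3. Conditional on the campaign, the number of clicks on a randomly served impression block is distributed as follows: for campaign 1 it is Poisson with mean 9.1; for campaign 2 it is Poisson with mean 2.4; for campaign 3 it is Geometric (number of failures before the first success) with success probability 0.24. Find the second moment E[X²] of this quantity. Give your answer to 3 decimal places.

73.483

For each component E[X²] = Var + (mean)², giving 1: 91.91; 2: 8.16; 3: 23.2222.
Overall E[X²] = 0.75·91.91 + 0.0833333·8.16 + 0.166667·23.2222 = 73.4829.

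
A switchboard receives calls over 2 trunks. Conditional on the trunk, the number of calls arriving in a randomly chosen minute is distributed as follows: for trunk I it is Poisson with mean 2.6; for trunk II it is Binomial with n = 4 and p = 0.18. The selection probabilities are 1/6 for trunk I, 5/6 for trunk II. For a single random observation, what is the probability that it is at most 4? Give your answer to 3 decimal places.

Conditional on each trunk, P(X ≤ 4): I: 0.877423; II: 1.
By total probability, P(X ≤ 4) = 0.166667·0.877423 + 0.833333·1 = 0.979571.

0.980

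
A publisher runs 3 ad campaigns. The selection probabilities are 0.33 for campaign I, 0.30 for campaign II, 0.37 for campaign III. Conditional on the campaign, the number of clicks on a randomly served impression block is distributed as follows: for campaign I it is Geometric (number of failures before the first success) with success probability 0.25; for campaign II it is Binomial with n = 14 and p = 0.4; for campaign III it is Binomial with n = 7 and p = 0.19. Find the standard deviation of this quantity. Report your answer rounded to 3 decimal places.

Per component, I: μ=3, E[X²]=21; II: μ=5.6, E[X²]=34.72; III: μ=1.33, E[X²]=2.8462.
E[X] = 0.33·3 + 0.3·5.6 + 0.37·1.33 = 3.1621.
E[X²] = 0.33·21 + 0.3·34.72 + 0.37·2.8462 = 18.3991.
Var(X) = E[X²] − (E[X])² = 18.3991 − 9.99888 = 8.40022.
SD(X) = √8.40022 = 2.89831.

2.898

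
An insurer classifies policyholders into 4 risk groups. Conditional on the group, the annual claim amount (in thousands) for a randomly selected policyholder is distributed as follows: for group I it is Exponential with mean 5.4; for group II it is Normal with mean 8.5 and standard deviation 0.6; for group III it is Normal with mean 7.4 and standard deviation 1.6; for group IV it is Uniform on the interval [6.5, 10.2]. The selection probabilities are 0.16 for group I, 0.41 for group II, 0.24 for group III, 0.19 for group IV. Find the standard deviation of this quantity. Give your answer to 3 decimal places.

Per component, I: μ=5.4, E[X²]=58.32; II: μ=8.5, E[X²]=72.61; III: μ=7.4, E[X²]=57.32; IV: μ=8.35, E[X²]=70.8633.
E[X] = 0.16·5.4 + 0.41·8.5 + 0.24·7.4 + 0.19·8.35 = 7.7115.
E[X²] = 0.16·58.32 + 0.41·72.61 + 0.24·57.32 + 0.19·70.8633 = 66.3221.
Var(X) = E[X²] − (E[X])² = 66.3221 − 59.4672 = 6.8549.
SD(X) = √6.8549 = 2.61819.

2.618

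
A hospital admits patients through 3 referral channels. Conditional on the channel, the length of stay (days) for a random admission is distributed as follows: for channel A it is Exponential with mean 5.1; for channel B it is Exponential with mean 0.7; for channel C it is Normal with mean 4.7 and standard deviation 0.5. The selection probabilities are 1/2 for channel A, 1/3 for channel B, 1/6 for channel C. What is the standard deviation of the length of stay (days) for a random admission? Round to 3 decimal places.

Per component, A: μ=5.1, E[X²]=52.02; B: μ=0.7, E[X²]=0.98; C: μ=4.7, E[X²]=22.34.
E[X] = 0.5·5.1 + 0.333333·0.7 + 0.166667·4.7 = 3.56667.
E[X²] = 0.5·52.02 + 0.333333·0.98 + 0.166667·22.34 = 30.06.
Var(X) = E[X²] − (E[X])² = 30.06 − 12.7211 = 17.3389.
SD(X) = √17.3389 = 4.164.

4.164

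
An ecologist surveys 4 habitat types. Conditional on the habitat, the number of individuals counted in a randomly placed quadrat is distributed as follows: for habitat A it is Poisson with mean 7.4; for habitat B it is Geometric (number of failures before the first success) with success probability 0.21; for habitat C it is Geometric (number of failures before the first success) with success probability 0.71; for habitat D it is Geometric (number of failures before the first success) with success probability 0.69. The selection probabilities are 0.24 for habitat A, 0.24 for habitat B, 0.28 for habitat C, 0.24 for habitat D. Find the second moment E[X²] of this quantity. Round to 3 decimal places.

23.027

For each component E[X²] = Var + (mean)², giving A: 62.16; B: 32.0658; C: 0.742115; D: 0.852972.
Overall E[X²] = 0.24·62.16 + 0.24·32.0658 + 0.28·0.742115 + 0.24·0.852972 = 23.0267.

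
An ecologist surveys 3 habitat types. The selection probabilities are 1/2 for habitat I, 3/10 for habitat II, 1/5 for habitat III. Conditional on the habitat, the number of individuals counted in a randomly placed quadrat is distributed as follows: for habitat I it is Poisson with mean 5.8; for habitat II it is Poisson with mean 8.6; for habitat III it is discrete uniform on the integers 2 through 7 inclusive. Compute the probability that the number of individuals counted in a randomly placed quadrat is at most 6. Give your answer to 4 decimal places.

Conditional on each habitat, P(X ≤ 6): I: 0.638391; II: 0.245676; III: 0.833333.
By total probability, P(X ≤ 6) = 0.5·0.638391 + 0.3·0.245676 + 0.2·0.833333 = 0.559565.

0.5596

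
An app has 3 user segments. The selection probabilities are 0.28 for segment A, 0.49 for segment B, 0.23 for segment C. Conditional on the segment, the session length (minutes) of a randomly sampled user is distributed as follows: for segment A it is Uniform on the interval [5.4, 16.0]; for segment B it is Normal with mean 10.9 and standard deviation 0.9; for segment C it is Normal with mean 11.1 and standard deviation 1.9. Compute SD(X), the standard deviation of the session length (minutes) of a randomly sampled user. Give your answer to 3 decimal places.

Per component, A: μ=10.7, E[X²]=123.853; B: μ=10.9, E[X²]=119.62; C: μ=11.1, E[X²]=126.82.
E[X] = 0.28·10.7 + 0.49·10.9 + 0.23·11.1 = 10.89.
E[X²] = 0.28·123.853 + 0.49·119.62 + 0.23·126.82 = 122.461.
Var(X) = E[X²] − (E[X])² = 122.461 − 118.592 = 3.86923.
SD(X) = √3.86923 = 1.96704.

1.967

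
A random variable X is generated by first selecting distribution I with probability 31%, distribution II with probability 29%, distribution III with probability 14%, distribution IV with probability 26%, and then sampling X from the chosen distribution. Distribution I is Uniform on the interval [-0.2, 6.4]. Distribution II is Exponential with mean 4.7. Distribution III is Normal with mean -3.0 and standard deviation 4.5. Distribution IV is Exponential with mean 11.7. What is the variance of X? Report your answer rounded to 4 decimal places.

Per component, I: μ=3.1, E[X²]=13.24; II: μ=4.7, E[X²]=44.18; III: μ=-3, E[X²]=29.25; IV: μ=11.7, E[X²]=273.78.
E[X] = 0.31·3.1 + 0.29·4.7 + 0.14·-3 + 0.26·11.7 = 4.946.
E[X²] = 0.31·13.24 + 0.29·44.18 + 0.14·29.25 + 0.26·273.78 = 92.1944.
Var(X) = E[X²] − (E[X])² = 92.1944 − 24.4629 = 67.7315.

67.7315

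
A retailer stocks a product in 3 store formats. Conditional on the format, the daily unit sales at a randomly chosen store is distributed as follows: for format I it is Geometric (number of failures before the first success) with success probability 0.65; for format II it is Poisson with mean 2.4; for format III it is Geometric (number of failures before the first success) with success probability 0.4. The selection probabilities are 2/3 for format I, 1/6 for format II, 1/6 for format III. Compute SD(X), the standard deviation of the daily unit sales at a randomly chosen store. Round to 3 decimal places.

Per component, I: μ=0.538462, E[X²]=1.11834; II: μ=2.4, E[X²]=8.16; III: μ=1.5, E[X²]=6.
E[X] = 0.666667·0.538462 + 0.166667·2.4 + 0.166667·1.5 = 1.00897.
E[X²] = 0.666667·1.11834 + 0.166667·8.16 + 0.166667·6 = 3.10556.
Var(X) = E[X²] − (E[X])² = 3.10556 − 1.01803 = 2.08753.
SD(X) = √2.08753 = 1.44483.

1.445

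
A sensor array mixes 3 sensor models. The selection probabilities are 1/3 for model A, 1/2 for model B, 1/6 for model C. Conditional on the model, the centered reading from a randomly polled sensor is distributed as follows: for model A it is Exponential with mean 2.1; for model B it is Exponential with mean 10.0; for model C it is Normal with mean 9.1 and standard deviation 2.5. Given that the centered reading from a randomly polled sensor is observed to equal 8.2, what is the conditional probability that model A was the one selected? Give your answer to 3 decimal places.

0.064

Likelihoods f(8.2 | ·): A: 0.00959321; B: 0.0440432; C: 0.149564.
Posterior ∝ prior × likelihood. Numerator for A: 0.333333·0.00959321 = 0.00319774.
Normalizing constant: 0.333333·0.00959321 + 0.5·0.0440432 + 0.166667·0.149564 = 0.0501467.
P(A | observation) = 0.00319774 / 0.0501467 = 0.0637677.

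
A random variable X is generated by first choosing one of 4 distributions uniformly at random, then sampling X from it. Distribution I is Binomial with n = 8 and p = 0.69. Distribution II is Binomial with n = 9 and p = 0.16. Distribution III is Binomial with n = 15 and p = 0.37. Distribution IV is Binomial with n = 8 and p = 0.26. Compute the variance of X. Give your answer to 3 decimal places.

Per component, I: μ=5.52, E[X²]=32.1816; II: μ=1.44, E[X²]=3.2832; III: μ=5.55, E[X²]=34.299; IV: μ=2.08, E[X²]=5.8656.
E[X] = 0.25·5.52 + 0.25·1.44 + 0.25·5.55 + 0.25·2.08 = 3.6475.
E[X²] = 0.25·32.1816 + 0.25·3.2832 + 0.25·34.299 + 0.25·5.8656 = 18.9073.
Var(X) = E[X²] − (E[X])² = 18.9073 − 13.3043 = 5.60309.

5.603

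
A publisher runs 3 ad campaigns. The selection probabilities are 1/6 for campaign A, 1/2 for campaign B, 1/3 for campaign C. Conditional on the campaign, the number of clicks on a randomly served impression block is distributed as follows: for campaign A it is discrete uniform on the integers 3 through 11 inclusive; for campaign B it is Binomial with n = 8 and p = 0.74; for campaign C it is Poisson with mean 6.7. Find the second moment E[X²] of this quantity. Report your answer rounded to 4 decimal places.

For each component E[X²] = Var + (mean)², giving A: 55.6667; B: 36.5856; C: 51.59.
Overall E[X²] = 0.166667·55.6667 + 0.5·36.5856 + 0.333333·51.59 = 44.7672.

44.7672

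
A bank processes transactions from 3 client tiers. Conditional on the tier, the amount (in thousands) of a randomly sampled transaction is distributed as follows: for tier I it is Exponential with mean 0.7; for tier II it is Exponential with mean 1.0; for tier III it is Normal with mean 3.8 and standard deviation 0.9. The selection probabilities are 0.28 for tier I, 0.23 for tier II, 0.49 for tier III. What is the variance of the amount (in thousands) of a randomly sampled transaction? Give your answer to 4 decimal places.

Per component, I: μ=0.7, E[X²]=0.98; II: μ=1, E[X²]=2; III: μ=3.8, E[X²]=15.25.
E[X] = 0.28·0.7 + 0.23·1 + 0.49·3.8 = 2.288.
E[X²] = 0.28·0.98 + 0.23·2 + 0.49·15.25 = 8.2069.
Var(X) = E[X²] − (E[X])² = 8.2069 − 5.23494 = 2.97196.

2.9720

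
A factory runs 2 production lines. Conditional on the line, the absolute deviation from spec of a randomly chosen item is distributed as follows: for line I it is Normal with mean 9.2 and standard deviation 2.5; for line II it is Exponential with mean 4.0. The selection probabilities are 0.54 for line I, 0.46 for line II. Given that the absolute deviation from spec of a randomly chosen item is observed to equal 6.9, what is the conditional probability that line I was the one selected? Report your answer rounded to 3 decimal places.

Likelihoods f(6.9 | ·): I: 0.104515; II: 0.0445433.
Posterior ∝ prior × likelihood. Numerator for I: 0.54·0.104515 = 0.0564378.
Normalizing constant: 0.54·0.104515 + 0.46·0.0445433 = 0.0769277.
P(I | observation) = 0.0564378 / 0.0769277 = 0.733647.

0.734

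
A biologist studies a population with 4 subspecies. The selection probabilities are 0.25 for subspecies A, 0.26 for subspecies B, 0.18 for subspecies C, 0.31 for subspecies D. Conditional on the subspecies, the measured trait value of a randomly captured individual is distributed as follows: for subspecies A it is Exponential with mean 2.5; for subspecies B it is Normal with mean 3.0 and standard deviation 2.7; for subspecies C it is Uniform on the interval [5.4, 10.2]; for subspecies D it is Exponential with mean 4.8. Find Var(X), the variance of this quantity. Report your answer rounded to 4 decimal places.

Per component, A: μ=2.5, E[X²]=12.5; B: μ=3, E[X²]=16.29; C: μ=7.8, E[X²]=62.76; D: μ=4.8, E[X²]=46.08.
E[X] = 0.25·2.5 + 0.26·3 + 0.18·7.8 + 0.31·4.8 = 4.297.
E[X²] = 0.25·12.5 + 0.26·16.29 + 0.18·62.76 + 0.31·46.08 = 32.942.
Var(X) = E[X²] − (E[X])² = 32.942 − 18.4642 = 14.4778.

14.4778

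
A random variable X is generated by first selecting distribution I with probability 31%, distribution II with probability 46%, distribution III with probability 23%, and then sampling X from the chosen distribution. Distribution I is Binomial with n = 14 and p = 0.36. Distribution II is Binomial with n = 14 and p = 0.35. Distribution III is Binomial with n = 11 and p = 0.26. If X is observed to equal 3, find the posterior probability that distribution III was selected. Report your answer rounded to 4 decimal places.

0.3710

Likelihoods P(X=3 | ·): I: 0.125311; II: 0.136569; III: 0.26077.
Posterior ∝ prior × likelihood. Numerator for III: 0.23·0.26077 = 0.0599771.
Normalizing constant: 0.31·0.125311 + 0.46·0.136569 + 0.23·0.26077 = 0.161645.
P(III | observation) = 0.0599771 / 0.161645 = 0.371042.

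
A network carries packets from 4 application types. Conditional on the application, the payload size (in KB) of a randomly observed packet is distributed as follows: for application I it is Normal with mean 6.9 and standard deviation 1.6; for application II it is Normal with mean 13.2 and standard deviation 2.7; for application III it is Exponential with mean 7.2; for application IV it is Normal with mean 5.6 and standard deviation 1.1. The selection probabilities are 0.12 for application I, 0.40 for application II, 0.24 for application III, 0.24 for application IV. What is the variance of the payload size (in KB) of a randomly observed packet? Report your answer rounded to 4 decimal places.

Per component, I: μ=6.9, E[X²]=50.17; II: μ=13.2, E[X²]=181.53; III: μ=7.2, E[X²]=103.68; IV: μ=5.6, E[X²]=32.57.
E[X] = 0.12·6.9 + 0.4·13.2 + 0.24·7.2 + 0.24·5.6 = 9.18.
E[X²] = 0.12·50.17 + 0.4·181.53 + 0.24·103.68 + 0.24·32.57 = 111.332.
Var(X) = E[X²] − (E[X])² = 111.332 − 84.2724 = 27.06.

27.0600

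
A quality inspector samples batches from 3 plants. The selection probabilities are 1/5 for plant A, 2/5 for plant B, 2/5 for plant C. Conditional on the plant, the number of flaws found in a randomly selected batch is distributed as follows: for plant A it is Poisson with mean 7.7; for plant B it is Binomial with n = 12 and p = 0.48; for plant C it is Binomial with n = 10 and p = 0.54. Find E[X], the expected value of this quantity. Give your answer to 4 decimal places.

6.0040

Component means — A: 7.7; B: 5.76; C: 5.4.
E[X] = 0.2·7.7 + 0.4·5.76 + 0.4·5.4 = 6.004.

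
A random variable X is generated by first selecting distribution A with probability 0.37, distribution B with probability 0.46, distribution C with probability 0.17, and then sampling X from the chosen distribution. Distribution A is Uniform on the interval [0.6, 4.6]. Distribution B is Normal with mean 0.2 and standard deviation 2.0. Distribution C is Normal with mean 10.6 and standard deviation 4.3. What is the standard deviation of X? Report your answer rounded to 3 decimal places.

Per component, A: μ=2.6, E[X²]=8.09333; B: μ=0.2, E[X²]=4.04; C: μ=10.6, E[X²]=130.85.
E[X] = 0.37·2.6 + 0.46·0.2 + 0.17·10.6 = 2.856.
E[X²] = 0.37·8.09333 + 0.46·4.04 + 0.17·130.85 = 27.0974.
Var(X) = E[X²] − (E[X])² = 27.0974 − 8.15674 = 18.9407.
SD(X) = √18.9407 = 4.35209.

4.352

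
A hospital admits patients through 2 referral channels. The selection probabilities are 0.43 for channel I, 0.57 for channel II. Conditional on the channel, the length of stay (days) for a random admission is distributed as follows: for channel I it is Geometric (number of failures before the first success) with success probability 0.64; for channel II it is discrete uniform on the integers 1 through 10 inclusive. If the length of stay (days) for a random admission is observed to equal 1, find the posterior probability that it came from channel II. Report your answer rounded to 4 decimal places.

Likelihoods P(X=1 | ·): I: 0.2304; II: 0.1.
Posterior ∝ prior × likelihood. Numerator for II: 0.57·0.1 = 0.057.
Normalizing constant: 0.43·0.2304 + 0.57·0.1 = 0.156072.
P(II | observation) = 0.057 / 0.156072 = 0.365216.

0.3652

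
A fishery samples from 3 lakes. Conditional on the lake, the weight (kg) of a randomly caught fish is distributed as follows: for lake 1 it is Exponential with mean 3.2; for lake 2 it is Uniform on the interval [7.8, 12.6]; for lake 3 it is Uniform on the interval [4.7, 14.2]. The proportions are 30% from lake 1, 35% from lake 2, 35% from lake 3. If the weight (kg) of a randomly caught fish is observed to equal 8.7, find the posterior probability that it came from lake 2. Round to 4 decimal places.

0.6289

Likelihoods f(8.7 | ·): 1: 0.0206116; 2: 0.208333; 3: 0.105263.
Posterior ∝ prior × likelihood. Numerator for 2: 0.35·0.208333 = 0.0729167.
Normalizing constant: 0.3·0.0206116 + 0.35·0.208333 + 0.35·0.105263 = 0.115942.
P(2 | observation) = 0.0729167 / 0.115942 = 0.628905.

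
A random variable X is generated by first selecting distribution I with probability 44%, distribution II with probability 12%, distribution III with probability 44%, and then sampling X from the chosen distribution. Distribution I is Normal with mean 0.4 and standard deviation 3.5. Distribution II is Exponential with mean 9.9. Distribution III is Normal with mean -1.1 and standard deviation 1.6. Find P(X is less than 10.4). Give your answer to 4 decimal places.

0.9571

Conditional on each component, P(X < 10.4): I: 0.997863; II: 0.650239; III: 1.
By total probability, P(X < 10.4) = 0.44·0.997863 + 0.12·0.650239 + 0.44·1 = 0.957088.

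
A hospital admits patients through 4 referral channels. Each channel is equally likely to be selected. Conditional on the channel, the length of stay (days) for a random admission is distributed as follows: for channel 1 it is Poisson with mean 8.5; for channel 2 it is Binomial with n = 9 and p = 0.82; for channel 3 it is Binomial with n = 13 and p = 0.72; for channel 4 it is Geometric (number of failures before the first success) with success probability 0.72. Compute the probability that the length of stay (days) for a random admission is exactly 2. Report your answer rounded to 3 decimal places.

0.016

Conditional on each channel, P(X = 2): 1: 0.00735029; 2: 0.000148196; 3: 3.3535e-05; 4: 0.056448.
By total probability, P(X = 2) = 0.25·0.00735029 + 0.25·0.000148196 + 0.25·3.3535e-05 + 0.25·0.056448 = 0.015995.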